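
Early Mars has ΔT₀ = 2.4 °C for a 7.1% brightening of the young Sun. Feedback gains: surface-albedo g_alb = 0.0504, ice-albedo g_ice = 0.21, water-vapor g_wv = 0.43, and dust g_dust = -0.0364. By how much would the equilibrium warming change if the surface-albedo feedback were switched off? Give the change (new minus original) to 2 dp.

Original: g = 0.654, ΔT = 2.4/(1−0.654) = 6.9364 °C.
Without surface-albedo: g' = 0.6036, ΔT' = 2.4/(1−0.6036) = 6.0545 °C.
Change = 6.0545 − 6.9364 = -0.88 °C.

-0.88 °C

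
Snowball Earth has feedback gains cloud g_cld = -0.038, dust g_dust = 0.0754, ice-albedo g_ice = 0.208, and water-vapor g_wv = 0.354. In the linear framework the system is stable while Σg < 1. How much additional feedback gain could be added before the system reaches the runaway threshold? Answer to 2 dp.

0.40

Current total gain = -0.038 + 0.0754 + 0.208 + 0.354 = 0.5994.
Margin to runaway = 1 − 0.5994 = 0.40.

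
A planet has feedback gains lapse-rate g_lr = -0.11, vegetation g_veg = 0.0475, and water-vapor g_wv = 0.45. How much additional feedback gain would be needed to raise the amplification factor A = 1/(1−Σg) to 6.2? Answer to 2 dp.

Current total gain = 0.3875.
Target gain for A = 6.2: g* = 1 − 1/6.2 = 0.8387.
Additional gain needed = 0.8387 − 0.3875 = 0.45.

0.45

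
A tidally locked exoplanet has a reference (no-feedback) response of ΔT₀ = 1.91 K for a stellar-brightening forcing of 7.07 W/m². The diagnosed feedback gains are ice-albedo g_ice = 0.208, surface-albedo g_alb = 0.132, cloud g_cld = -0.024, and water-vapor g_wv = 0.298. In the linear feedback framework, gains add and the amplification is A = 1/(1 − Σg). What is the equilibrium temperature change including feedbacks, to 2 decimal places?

4.95 K

Total gain g = 0.208 + 0.132 − 0.024 + 0.298 = 0.614.
Amplification A = 1/(1 − 0.614) = 2.591.
ΔT = 1.91 × 2.591 = 4.95 K.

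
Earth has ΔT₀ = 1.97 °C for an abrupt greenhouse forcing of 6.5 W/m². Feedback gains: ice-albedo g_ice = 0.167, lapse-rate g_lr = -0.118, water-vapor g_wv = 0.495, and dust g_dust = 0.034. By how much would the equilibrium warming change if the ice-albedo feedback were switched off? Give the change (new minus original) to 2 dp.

-1.32 °C

Original: g = 0.578, ΔT = 1.97/(1−0.578) = 4.6682 °C.
Without ice-albedo: g' = 0.411, ΔT' = 1.97/(1−0.411) = 3.3447 °C.
Change = 3.3447 − 4.6682 = -1.32 °C.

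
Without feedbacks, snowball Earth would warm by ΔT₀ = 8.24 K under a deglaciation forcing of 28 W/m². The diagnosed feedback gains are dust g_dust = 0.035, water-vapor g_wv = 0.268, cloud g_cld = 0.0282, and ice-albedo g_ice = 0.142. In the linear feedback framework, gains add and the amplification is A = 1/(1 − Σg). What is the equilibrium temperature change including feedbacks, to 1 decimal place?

15.6 K

Total gain g = 0.035 + 0.268 + 0.0282 + 0.142 = 0.4732.
Amplification A = 1/(1 − 0.4732) = 1.898.
ΔT = 8.24 × 1.898 = 15.6 K.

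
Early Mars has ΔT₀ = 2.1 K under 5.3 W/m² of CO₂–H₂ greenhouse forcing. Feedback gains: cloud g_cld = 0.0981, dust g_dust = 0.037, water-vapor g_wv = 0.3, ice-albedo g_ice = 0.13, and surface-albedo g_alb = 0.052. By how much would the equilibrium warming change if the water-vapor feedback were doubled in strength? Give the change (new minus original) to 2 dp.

19.85 K

Original: g = 0.6171, ΔT = 2.1/(1−0.6171) = 5.4845 K.
With doubled water-vapor: g' = 0.9171, ΔT' = 2.1/(1−0.9171) = 25.3317 K.
Change = 25.3317 − 5.4845 = 19.85 K.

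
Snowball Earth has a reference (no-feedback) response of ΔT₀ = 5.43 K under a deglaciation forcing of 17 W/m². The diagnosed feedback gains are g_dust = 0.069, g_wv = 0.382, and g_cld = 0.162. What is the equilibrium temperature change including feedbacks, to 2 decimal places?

14.03 K

Total gain g = 0.069 + 0.382 + 0.162 = 0.613.
Amplification A = 1/(1 − 0.613) = 2.584.
ΔT = 5.43 × 2.584 = 14.03 K.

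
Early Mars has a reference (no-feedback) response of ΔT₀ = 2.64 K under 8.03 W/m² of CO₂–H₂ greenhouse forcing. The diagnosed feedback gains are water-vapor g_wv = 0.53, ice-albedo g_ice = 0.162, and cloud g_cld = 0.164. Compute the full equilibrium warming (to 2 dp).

18.33 K

Total gain g = 0.53 + 0.162 + 0.164 = 0.856.
Amplification A = 1/(1 − 0.856) = 6.944.
ΔT = 2.64 × 6.944 = 18.33 K.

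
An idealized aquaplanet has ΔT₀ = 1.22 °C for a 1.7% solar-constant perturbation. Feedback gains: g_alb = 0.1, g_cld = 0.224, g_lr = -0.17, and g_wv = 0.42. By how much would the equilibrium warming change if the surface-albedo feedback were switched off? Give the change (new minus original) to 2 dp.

Original: g = 0.574, ΔT = 1.22/(1−0.574) = 2.8638 °C.
Without surface-albedo: g' = 0.474, ΔT' = 1.22/(1−0.474) = 2.3194 °C.
Change = 2.3194 − 2.8638 = -0.54 °C.

-0.54 °C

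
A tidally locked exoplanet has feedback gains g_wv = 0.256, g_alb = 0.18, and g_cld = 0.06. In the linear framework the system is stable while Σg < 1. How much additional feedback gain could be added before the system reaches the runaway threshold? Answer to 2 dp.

Current total gain = 0.256 + 0.18 + 0.06 = 0.496.
Margin to runaway = 1 − 0.496 = 0.50.

0.50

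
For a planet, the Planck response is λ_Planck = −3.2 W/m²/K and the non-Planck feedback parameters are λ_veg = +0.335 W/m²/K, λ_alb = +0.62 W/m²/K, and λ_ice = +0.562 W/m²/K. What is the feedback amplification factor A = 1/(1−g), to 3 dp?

Convert to gains: g_veg = 0.335/3.2 = 0.1047; g_alb = 0.62/3.2 = 0.1937; g_ice = 0.562/3.2 = 0.1756.
Total gain g = 0.474.
A = 1/(1 − 0.474) = 1.901.

1.901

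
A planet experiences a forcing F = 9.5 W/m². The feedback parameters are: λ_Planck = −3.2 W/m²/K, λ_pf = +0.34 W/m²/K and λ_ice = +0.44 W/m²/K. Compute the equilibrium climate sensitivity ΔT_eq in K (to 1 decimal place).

Net feedback parameter λ = (−3.2) + (+0.34) + (+0.44) = -2.42 W/m²/K.
ΔT = −F/λ = −9.5/(-2.42) = 3.9 K.

3.9 K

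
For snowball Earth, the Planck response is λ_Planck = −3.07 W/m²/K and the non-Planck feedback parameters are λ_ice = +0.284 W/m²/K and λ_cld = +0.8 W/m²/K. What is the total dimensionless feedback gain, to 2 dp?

Convert to gains: g_ice = 0.284/3.07 = 0.09251; g_cld = 0.8/3.07 = 0.2606.
Total gain g = 0.35311.

0.35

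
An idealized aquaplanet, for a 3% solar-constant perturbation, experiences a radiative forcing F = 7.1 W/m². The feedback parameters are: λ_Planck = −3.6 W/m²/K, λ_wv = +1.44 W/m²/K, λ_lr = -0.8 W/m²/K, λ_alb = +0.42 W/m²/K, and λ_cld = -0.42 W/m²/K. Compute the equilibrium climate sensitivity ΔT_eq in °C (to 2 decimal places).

Net feedback parameter λ = (−3.6) + (+1.44) + (-0.8) + (+0.42) + (-0.42) = -2.96 W/m²/K.
ΔT = −F/λ = −7.1/(-2.96) = 2.40 °C.

2.40 °C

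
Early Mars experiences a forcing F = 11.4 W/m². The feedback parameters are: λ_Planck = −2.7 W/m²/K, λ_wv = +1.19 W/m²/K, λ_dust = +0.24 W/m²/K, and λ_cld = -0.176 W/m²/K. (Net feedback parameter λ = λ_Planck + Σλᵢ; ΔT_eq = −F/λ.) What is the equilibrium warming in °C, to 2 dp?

7.88 °C

Net feedback parameter λ = (−2.7) + (+1.19) + (+0.24) + (-0.176) = -1.446 W/m²/K.
ΔT = −F/λ = −11.4/(-1.446) = 7.88 °C.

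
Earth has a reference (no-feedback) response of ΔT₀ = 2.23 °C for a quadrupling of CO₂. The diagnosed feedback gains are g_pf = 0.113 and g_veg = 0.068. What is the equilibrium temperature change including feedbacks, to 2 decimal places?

Total gain g = 0.113 + 0.068 = 0.181.
Amplification A = 1/(1 − 0.181) = 1.221.
ΔT = 2.23 × 1.221 = 2.72 °C.

2.72 °C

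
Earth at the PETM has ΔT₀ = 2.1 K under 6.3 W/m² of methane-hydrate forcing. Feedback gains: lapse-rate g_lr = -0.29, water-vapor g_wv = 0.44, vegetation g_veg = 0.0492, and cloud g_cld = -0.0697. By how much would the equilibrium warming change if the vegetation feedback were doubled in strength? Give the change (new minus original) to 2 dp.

0.14 K

Original: g = 0.1295, ΔT = 2.1/(1−0.1295) = 2.4124 K.
With doubled vegetation: g' = 0.1787, ΔT' = 2.1/(1−0.1787) = 2.5569 K.
Change = 2.5569 − 2.4124 = 0.14 K.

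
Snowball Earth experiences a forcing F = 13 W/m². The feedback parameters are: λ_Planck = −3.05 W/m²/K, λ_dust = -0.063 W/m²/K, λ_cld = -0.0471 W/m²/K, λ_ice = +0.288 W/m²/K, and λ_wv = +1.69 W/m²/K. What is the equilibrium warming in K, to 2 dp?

11.00 K

Net feedback parameter λ = (−3.05) + (-0.063) + (-0.0471) + (+0.288) + (+1.69) = -1.1821 W/m²/K.
ΔT = −F/λ = −13/(-1.1821) = 11.00 K.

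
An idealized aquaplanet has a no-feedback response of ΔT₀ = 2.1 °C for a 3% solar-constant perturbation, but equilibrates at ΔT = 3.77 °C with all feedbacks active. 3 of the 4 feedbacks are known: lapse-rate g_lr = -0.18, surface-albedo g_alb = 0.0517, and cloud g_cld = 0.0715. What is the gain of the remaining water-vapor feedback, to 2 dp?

0.50

Amplification A = ΔT/ΔT₀ = 3.77/2.1 = 1.795.
Total gain g = 1 − 1/A = 1 − 1/1.795 = 0.4429.
Known gains sum to -0.18 + 0.0517 + 0.0715 = -0.0568.
g_wv = 0.4429 + 0.0568 = 0.50.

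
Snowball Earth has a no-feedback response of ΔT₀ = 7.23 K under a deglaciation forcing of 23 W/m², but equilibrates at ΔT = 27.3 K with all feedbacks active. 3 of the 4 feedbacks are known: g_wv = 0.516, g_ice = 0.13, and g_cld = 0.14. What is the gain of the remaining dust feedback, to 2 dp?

-0.05

Amplification A = ΔT/ΔT₀ = 27.3/7.23 = 3.776.
Total gain g = 1 − 1/A = 1 − 1/3.776 = 0.7352.
Known gains sum to 0.516 + 0.13 + 0.14 = 0.786.
g_dust = 0.7352 − 0.786 = -0.05.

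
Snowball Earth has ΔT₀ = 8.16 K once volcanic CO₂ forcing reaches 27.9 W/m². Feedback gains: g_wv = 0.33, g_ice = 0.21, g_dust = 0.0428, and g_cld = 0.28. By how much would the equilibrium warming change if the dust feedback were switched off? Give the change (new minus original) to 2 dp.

-14.14 K

Original: g = 0.8628, ΔT = 8.16/(1−0.8628) = 59.4752 K.
Without dust: g' = 0.82, ΔT' = 8.16/(1−0.82) = 45.3333 K.
Change = 45.3333 − 59.4752 = -14.14 K.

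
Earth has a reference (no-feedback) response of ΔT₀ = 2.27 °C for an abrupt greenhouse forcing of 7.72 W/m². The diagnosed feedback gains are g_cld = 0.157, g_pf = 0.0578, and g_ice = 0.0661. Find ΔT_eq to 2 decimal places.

Total gain g = 0.157 + 0.0578 + 0.0661 = 0.2809.
Amplification A = 1/(1 − 0.2809) = 1.391.
ΔT = 2.27 × 1.391 = 3.16 °C.

3.16 °C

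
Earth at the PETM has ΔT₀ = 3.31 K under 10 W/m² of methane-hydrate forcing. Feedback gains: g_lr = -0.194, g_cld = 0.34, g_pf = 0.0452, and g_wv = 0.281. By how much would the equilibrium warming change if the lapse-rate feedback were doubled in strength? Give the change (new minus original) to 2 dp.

-1.69 K

Original: g = 0.4722, ΔT = 3.31/(1−0.4722) = 6.2713 K.
With doubled lapse-rate: g' = 0.2782, ΔT' = 3.31/(1−0.2782) = 4.5858 K.
Change = 4.5858 − 6.2713 = -1.69 K.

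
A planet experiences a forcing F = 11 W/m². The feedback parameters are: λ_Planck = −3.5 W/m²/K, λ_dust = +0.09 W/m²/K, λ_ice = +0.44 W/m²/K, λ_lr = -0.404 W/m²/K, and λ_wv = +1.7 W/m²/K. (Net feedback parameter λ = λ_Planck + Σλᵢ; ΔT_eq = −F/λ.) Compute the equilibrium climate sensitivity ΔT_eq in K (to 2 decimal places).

Net feedback parameter λ = (−3.5) + (+0.09) + (+0.44) + (-0.404) + (+1.7) = -1.674 W/m²/K.
ΔT = −F/λ = −11/(-1.674) = 6.57 K.

6.57 K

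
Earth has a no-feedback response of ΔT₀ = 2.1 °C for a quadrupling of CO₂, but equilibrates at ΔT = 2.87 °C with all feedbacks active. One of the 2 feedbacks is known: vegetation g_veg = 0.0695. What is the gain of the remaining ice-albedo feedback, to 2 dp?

Amplification A = ΔT/ΔT₀ = 2.87/2.1 = 1.367.
Total gain g = 1 − 1/A = 1 − 1/1.367 = 0.2685.
The known gain is 0.0695.
g_ice = 0.2685 − 0.0695 = 0.20.

0.20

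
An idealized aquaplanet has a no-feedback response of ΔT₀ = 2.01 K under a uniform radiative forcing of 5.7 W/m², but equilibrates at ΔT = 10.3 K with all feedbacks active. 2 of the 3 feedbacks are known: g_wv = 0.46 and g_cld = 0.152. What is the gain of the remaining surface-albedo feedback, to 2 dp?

0.19

Amplification A = ΔT/ΔT₀ = 10.3/2.01 = 5.124.
Total gain g = 1 − 1/A = 1 − 1/5.124 = 0.8048.
Known gains sum to 0.46 + 0.152 = 0.612.
g_alb = 0.8048 − 0.612 = 0.19.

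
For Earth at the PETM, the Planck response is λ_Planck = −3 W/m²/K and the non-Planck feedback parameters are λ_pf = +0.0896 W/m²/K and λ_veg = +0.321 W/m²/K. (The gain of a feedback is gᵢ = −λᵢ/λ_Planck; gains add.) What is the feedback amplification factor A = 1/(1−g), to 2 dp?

1.16

Convert to gains: g_pf = 0.0896/3 = 0.02987; g_veg = 0.321/3 = 0.107.
Total gain g = 0.13687.
A = 1/(1 − 0.13687) = 1.16.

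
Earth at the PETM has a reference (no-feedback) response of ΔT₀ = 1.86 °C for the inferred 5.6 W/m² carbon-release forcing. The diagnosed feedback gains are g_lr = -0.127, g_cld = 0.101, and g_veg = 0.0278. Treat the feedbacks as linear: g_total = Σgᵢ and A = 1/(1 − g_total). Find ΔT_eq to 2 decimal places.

Total gain g = -0.127 + 0.101 + 0.0278 = 0.0018.
Amplification A = 1/(1 − 0.0018) = 1.002.
ΔT = 1.86 × 1.002 = 1.86 °C.

1.86 °C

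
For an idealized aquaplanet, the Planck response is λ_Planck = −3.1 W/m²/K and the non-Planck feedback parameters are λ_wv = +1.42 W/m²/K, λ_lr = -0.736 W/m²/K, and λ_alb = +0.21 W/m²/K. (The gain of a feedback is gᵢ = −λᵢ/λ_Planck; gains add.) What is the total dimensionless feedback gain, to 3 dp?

Convert to gains: g_wv = 1.42/3.1 = 0.4581; g_lr = -0.736/3.1 = -0.2374; g_alb = 0.21/3.1 = 0.06774.
Total gain g = 0.28844.

0.288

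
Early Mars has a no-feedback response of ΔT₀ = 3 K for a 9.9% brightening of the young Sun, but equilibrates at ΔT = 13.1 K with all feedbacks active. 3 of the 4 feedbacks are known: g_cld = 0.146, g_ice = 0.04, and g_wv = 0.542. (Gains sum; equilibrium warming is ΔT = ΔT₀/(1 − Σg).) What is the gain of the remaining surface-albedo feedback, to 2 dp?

0.04

Amplification A = ΔT/ΔT₀ = 13.1/3 = 4.367.
Total gain g = 1 − 1/A = 1 − 1/4.367 = 0.771.
Known gains sum to 0.146 + 0.04 + 0.542 = 0.728.
g_alb = 0.771 − 0.728 = 0.04.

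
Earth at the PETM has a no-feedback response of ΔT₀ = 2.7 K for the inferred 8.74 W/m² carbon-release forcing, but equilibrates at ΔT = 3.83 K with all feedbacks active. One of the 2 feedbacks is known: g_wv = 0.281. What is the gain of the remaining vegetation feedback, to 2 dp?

0.01

Amplification A = ΔT/ΔT₀ = 3.83/2.7 = 1.419.
Total gain g = 1 − 1/A = 1 − 1/1.419 = 0.2953.
The known gain is 0.281.
g_veg = 0.2953 − 0.281 = 0.01.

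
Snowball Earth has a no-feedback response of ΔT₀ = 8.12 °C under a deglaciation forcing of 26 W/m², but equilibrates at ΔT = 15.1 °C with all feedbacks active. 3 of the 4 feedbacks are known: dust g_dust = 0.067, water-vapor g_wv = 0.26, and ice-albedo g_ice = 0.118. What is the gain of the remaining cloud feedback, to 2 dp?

Amplification A = ΔT/ΔT₀ = 15.1/8.12 = 1.86.
Total gain g = 1 − 1/A = 1 − 1/1.86 = 0.4624.
Known gains sum to 0.067 + 0.26 + 0.118 = 0.445.
g_cld = 0.4624 − 0.445 = 0.02.

0.02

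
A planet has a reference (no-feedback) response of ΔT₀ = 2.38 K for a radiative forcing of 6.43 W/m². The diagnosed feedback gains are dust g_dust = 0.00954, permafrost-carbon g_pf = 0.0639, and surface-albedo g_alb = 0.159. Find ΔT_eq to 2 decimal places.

3.10 K

Total gain g = 0.00954 + 0.0639 + 0.159 = 0.23244.
Amplification A = 1/(1 − 0.23244) = 1.303.
ΔT = 2.38 × 1.303 = 3.10 K.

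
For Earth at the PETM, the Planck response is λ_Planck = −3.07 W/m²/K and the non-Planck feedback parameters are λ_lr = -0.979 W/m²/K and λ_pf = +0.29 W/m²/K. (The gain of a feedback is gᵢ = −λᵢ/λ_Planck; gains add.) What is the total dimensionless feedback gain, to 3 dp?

Convert to gains: g_lr = -0.979/3.07 = -0.3189; g_pf = 0.29/3.07 = 0.09446.
Total gain g = -0.22444.

-0.224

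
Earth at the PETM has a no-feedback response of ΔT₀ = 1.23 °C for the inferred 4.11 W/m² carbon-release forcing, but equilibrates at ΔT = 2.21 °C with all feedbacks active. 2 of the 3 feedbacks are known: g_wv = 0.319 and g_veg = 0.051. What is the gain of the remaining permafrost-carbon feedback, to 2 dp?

0.07

Amplification A = ΔT/ΔT₀ = 2.21/1.23 = 1.797.
Total gain g = 1 − 1/A = 1 − 1/1.797 = 0.4435.
Known gains sum to 0.319 + 0.051 = 0.37.
g_pf = 0.4435 − 0.37 = 0.07.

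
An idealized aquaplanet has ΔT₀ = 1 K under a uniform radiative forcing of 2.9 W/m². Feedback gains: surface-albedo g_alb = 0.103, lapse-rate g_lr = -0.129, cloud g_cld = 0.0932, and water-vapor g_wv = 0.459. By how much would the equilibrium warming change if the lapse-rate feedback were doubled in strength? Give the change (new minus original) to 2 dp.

-0.45 K

Original: g = 0.5262, ΔT = 1/(1−0.5262) = 2.1106 K.
With doubled lapse-rate: g' = 0.3972, ΔT' = 1/(1−0.3972) = 1.6589 K.
Change = 1.6589 − 2.1106 = -0.45 K.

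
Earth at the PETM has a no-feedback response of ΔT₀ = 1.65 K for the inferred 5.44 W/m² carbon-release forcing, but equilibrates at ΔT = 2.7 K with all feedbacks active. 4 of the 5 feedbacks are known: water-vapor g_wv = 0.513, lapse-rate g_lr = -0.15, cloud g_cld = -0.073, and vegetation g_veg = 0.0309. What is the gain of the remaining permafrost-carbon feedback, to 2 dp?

0.07

Amplification A = ΔT/ΔT₀ = 2.7/1.65 = 1.636.
Total gain g = 1 − 1/A = 1 − 1/1.636 = 0.3888.
Known gains sum to 0.513 − 0.15 − 0.073 + 0.0309 = 0.3209.
g_pf = 0.3888 − 0.3209 = 0.07.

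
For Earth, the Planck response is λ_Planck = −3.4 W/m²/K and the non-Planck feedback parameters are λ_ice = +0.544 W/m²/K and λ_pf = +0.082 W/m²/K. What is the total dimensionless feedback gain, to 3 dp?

0.184

Convert to gains: g_ice = 0.544/3.4 = 0.16; g_pf = 0.082/3.4 = 0.02412.
Total gain g = 0.18412.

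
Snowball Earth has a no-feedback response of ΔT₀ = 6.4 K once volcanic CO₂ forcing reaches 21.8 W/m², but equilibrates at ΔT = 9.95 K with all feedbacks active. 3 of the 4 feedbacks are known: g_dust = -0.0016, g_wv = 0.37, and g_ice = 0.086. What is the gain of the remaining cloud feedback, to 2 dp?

-0.10

Amplification A = ΔT/ΔT₀ = 9.95/6.4 = 1.555.
Total gain g = 1 − 1/A = 1 − 1/1.555 = 0.3569.
Known gains sum to -0.0016 + 0.37 + 0.086 = 0.4544.
g_cld = 0.3569 − 0.4544 = -0.10.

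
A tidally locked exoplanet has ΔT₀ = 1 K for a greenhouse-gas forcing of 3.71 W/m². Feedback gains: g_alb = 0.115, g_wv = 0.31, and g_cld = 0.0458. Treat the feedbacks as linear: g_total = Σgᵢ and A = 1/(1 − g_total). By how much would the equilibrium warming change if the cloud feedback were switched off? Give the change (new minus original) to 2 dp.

-0.15 K

Original: g = 0.4708, ΔT = 1/(1−0.4708) = 1.8896 K.
Without cloud: g' = 0.425, ΔT' = 1/(1−0.425) = 1.7391 K.
Change = 1.7391 − 1.8896 = -0.15 K.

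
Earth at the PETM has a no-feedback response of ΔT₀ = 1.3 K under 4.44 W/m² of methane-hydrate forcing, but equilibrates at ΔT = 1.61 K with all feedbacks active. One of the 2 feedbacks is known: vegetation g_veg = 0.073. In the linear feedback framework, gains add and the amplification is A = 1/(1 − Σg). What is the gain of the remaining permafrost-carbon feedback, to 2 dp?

0.12

Amplification A = ΔT/ΔT₀ = 1.61/1.3 = 1.238.
Total gain g = 1 − 1/A = 1 − 1/1.238 = 0.1922.
The known gain is 0.073.
g_pf = 0.1922 − 0.073 = 0.12.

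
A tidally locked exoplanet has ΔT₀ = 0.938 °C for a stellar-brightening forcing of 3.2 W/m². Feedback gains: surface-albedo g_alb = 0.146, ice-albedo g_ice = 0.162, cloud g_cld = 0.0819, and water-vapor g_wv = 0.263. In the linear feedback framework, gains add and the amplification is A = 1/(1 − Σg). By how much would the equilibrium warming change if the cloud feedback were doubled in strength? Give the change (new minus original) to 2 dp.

0.83 °C

Original: g = 0.6529, ΔT = 0.938/(1−0.6529) = 2.7024 °C.
With doubled cloud: g' = 0.7348, ΔT' = 0.938/(1−0.7348) = 3.5370 °C.
Change = 3.5370 − 2.7024 = 0.83 °C.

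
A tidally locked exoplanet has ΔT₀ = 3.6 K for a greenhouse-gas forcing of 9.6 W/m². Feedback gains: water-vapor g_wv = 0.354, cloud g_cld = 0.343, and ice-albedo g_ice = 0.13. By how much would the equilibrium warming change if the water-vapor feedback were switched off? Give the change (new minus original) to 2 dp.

-13.98 K

Original: g = 0.827, ΔT = 3.6/(1−0.827) = 20.8092 K.
Without water-vapor: g' = 0.473, ΔT' = 3.6/(1−0.473) = 6.8311 K.
Change = 6.8311 − 20.8092 = -13.98 K.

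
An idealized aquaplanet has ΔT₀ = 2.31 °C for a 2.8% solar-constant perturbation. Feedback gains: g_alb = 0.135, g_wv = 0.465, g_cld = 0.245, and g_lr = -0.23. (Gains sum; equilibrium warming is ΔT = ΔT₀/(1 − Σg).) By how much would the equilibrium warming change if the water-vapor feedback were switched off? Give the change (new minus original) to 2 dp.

Original: g = 0.615, ΔT = 2.31/(1−0.615) = 6.0000 °C.
Without water-vapor: g' = 0.15, ΔT' = 2.31/(1−0.15) = 2.7176 °C.
Change = 2.7176 − 6.0000 = -3.28 °C.

-3.28 °C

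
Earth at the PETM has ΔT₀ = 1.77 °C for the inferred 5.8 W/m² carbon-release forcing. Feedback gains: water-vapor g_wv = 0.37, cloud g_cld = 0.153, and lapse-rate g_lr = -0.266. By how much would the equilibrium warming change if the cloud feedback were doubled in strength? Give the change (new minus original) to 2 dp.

0.62 °C

Original: g = 0.257, ΔT = 1.77/(1−0.257) = 2.3822 °C.
With doubled cloud: g' = 0.41, ΔT' = 1.77/(1−0.41) = 3.0000 °C.
Change = 3.0000 − 2.3822 = 0.62 °C.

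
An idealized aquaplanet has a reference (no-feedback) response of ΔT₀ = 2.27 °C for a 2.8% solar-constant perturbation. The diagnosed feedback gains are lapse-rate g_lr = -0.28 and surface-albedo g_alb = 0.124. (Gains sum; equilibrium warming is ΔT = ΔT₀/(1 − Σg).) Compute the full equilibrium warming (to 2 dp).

Total gain g = -0.28 + 0.124 = -0.156.
Amplification A = 1/(1 + 0.156) = 0.8651.
ΔT = 2.27 × 0.8651 = 1.96 °C.

1.96 °C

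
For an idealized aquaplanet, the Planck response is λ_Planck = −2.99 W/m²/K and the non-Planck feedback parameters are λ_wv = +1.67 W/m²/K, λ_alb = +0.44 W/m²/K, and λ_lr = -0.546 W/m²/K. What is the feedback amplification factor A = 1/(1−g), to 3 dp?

2.097

Convert to gains: g_wv = 1.67/2.99 = 0.5585; g_alb = 0.44/2.99 = 0.1472; g_lr = -0.546/2.99 = -0.1826.
Total gain g = 0.5231.
A = 1/(1 − 0.5231) = 2.097.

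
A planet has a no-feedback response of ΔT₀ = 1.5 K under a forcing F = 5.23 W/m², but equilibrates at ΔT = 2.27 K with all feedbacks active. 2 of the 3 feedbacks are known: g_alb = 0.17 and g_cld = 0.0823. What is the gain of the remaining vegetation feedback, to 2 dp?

0.09

Amplification A = ΔT/ΔT₀ = 2.27/1.5 = 1.513.
Total gain g = 1 − 1/A = 1 − 1/1.513 = 0.3391.
Known gains sum to 0.17 + 0.0823 = 0.2523.
g_veg = 0.3391 − 0.2523 = 0.09.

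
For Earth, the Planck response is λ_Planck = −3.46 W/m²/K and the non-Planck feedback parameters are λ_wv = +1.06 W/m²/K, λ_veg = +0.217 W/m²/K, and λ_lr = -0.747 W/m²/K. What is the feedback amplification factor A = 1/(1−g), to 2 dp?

Convert to gains: g_wv = 1.06/3.46 = 0.3064; g_veg = 0.217/3.46 = 0.06272; g_lr = -0.747/3.46 = -0.2159.
Total gain g = 0.15322.
A = 1/(1 − 0.15322) = 1.18.

1.18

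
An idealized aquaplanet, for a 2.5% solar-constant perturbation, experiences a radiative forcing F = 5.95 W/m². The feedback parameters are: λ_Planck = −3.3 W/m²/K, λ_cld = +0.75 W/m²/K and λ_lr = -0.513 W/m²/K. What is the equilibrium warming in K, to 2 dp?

1.94 K

Net feedback parameter λ = (−3.3) + (+0.75) + (-0.513) = -3.063 W/m²/K.
ΔT = −F/λ = −5.95/(-3.063) = 1.94 K.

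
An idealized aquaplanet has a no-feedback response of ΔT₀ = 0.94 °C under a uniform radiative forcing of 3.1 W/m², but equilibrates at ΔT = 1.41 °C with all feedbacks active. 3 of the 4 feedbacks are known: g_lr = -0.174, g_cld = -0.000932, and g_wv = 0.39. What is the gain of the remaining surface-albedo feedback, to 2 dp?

Amplification A = ΔT/ΔT₀ = 1.41/0.94 = 1.5.
Total gain g = 1 − 1/A = 1 − 1/1.5 = 0.3333.
Known gains sum to -0.174 − 0.000932 + 0.39 = 0.215068.
g_alb = 0.3333 − 0.215068 = 0.12.

0.12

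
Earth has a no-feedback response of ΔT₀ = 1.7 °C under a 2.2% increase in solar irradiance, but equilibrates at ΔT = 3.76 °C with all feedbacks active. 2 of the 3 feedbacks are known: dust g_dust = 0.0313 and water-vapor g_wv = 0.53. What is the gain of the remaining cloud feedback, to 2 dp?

-0.01

Amplification A = ΔT/ΔT₀ = 3.76/1.7 = 2.212.
Total gain g = 1 − 1/A = 1 − 1/2.212 = 0.5479.
Known gains sum to 0.0313 + 0.53 = 0.5613.
g_cld = 0.5479 − 0.5613 = -0.01.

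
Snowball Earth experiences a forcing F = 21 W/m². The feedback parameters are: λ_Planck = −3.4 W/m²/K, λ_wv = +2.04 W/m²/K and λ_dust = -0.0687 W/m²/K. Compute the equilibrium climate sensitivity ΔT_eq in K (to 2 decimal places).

Net feedback parameter λ = (−3.4) + (+2.04) + (-0.0687) = -1.4287 W/m²/K.
ΔT = −F/λ = −21/(-1.4287) = 14.70 K.

14.70 K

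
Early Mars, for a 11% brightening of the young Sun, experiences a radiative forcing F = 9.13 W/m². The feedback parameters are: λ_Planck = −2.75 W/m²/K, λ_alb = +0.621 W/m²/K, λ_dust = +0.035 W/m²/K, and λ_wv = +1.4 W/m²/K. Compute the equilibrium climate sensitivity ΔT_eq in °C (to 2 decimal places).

Net feedback parameter λ = (−2.75) + (+0.621) + (+0.035) + (+1.4) = -0.694 W/m²/K.
ΔT = −F/λ = −9.13/(-0.694) = 13.16 °C.

13.16 °C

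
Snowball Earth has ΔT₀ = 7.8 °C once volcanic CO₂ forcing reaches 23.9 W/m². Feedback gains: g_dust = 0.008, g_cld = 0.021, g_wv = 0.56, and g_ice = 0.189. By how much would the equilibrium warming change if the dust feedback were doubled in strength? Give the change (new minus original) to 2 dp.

Original: g = 0.778, ΔT = 7.8/(1−0.778) = 35.1351 °C.
With doubled dust: g' = 0.786, ΔT' = 7.8/(1−0.786) = 36.4486 °C.
Change = 36.4486 − 35.1351 = 1.31 °C.

1.31 °C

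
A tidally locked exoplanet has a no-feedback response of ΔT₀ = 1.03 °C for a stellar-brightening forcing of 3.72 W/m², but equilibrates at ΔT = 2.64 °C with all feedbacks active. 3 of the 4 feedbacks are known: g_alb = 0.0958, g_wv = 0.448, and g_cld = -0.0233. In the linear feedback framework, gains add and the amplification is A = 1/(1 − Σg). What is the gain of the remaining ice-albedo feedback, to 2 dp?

0.09

Amplification A = ΔT/ΔT₀ = 2.64/1.03 = 2.563.
Total gain g = 1 − 1/A = 1 − 1/2.563 = 0.6098.
Known gains sum to 0.0958 + 0.448 − 0.0233 = 0.5205.
g_ice = 0.6098 − 0.5205 = 0.09.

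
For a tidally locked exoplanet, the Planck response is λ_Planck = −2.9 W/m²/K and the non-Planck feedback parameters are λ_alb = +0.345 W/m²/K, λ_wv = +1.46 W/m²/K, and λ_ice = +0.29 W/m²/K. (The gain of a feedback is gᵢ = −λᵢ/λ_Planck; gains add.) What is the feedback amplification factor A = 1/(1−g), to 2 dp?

3.60

Convert to gains: g_alb = 0.345/2.9 = 0.119; g_wv = 1.46/2.9 = 0.5034; g_ice = 0.29/2.9 = 0.1.
Total gain g = 0.7224.
A = 1/(1 − 0.7224) = 3.60.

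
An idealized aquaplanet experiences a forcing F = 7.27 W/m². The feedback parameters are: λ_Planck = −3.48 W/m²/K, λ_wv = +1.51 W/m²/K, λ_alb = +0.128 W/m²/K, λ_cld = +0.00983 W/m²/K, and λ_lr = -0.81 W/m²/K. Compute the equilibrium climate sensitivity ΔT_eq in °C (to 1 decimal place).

Net feedback parameter λ = (−3.48) + (+1.51) + (+0.128) + (+0.00983) + (-0.81) = -2.64217 W/m²/K.
ΔT = −F/λ = −7.27/(-2.64217) = 2.8 °C.

2.8 °C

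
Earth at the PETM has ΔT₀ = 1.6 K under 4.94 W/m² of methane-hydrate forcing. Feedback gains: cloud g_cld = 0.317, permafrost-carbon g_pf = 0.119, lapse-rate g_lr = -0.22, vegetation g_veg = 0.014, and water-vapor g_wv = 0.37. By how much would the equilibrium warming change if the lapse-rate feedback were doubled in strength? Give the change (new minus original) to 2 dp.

-1.42 K

Original: g = 0.6, ΔT = 1.6/(1−0.6) = 4.0000 K.
With doubled lapse-rate: g' = 0.38, ΔT' = 1.6/(1−0.38) = 2.5806 K.
Change = 2.5806 − 4.0000 = -1.42 K.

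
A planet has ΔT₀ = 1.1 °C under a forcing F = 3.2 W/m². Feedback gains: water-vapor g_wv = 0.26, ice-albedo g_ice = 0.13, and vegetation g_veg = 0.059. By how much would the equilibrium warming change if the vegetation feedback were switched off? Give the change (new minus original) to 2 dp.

-0.19 °C

Original: g = 0.449, ΔT = 1.1/(1−0.449) = 1.9964 °C.
Without vegetation: g' = 0.39, ΔT' = 1.1/(1−0.39) = 1.8033 °C.
Change = 1.8033 − 1.9964 = -0.19 °C.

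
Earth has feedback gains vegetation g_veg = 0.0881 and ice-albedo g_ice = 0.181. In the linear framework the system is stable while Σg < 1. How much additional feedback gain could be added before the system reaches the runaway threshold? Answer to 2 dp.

0.73

Current total gain = 0.0881 + 0.181 = 0.2691.
Margin to runaway = 1 − 0.2691 = 0.73.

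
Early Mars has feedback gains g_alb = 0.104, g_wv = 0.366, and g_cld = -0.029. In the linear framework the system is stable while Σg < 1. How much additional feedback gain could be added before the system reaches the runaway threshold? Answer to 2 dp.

Current total gain = 0.104 + 0.366 − 0.029 = 0.441.
Margin to runaway = 1 − 0.441 = 0.56.

0.56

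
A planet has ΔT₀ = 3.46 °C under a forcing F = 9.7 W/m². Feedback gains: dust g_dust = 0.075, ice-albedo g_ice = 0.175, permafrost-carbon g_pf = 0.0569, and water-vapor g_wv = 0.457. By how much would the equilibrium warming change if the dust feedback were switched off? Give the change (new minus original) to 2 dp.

-3.53 °C

Original: g = 0.7639, ΔT = 3.46/(1−0.7639) = 14.6548 °C.
Without dust: g' = 0.6889, ΔT' = 3.46/(1−0.6889) = 11.1218 °C.
Change = 11.1218 − 14.6548 = -3.53 °C.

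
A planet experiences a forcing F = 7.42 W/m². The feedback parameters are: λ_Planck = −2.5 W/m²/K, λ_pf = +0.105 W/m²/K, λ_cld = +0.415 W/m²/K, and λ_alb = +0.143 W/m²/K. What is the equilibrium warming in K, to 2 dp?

4.04 K

Net feedback parameter λ = (−2.5) + (+0.105) + (+0.415) + (+0.143) = -1.837 W/m²/K.
ΔT = −F/λ = −7.42/(-1.837) = 4.04 K.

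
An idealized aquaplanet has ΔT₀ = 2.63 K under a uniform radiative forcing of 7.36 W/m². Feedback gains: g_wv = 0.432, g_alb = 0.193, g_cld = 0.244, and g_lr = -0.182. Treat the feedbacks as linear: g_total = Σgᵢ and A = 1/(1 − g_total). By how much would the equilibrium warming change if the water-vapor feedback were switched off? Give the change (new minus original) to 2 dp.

Original: g = 0.687, ΔT = 2.63/(1−0.687) = 8.4026 K.
Without water-vapor: g' = 0.255, ΔT' = 2.63/(1−0.255) = 3.5302 K.
Change = 3.5302 − 8.4026 = -4.87 K.

-4.87 K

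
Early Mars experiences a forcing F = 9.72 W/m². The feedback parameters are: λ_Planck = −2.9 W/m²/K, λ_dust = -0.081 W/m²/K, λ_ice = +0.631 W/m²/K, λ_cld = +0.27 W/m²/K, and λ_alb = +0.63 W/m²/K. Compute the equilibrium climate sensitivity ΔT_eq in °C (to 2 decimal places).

6.70 °C

Net feedback parameter λ = (−2.9) + (-0.081) + (+0.631) + (+0.27) + (+0.63) = -1.45 W/m²/K.
ΔT = −F/λ = −9.72/(-1.45) = 6.70 °C.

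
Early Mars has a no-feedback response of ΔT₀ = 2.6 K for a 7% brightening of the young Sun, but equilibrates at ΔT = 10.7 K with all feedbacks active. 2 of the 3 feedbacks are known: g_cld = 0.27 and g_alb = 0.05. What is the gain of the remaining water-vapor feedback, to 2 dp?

0.44

Amplification A = ΔT/ΔT₀ = 10.7/2.6 = 4.115.
Total gain g = 1 − 1/A = 1 − 1/4.115 = 0.757.
Known gains sum to 0.27 + 0.05 = 0.32.
g_wv = 0.757 − 0.32 = 0.44.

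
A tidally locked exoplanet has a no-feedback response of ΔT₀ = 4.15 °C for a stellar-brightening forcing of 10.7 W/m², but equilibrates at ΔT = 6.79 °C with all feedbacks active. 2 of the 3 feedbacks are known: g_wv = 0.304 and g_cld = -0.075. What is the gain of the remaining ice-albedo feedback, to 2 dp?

0.16

Amplification A = ΔT/ΔT₀ = 6.79/4.15 = 1.636.
Total gain g = 1 − 1/A = 1 − 1/1.636 = 0.3888.
Known gains sum to 0.304 − 0.075 = 0.229.
g_ice = 0.3888 − 0.229 = 0.16.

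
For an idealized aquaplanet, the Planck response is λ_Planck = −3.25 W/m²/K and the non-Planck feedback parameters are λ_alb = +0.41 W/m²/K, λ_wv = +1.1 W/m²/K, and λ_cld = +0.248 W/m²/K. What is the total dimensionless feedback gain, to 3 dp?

Convert to gains: g_alb = 0.41/3.25 = 0.1262; g_wv = 1.1/3.25 = 0.3385; g_cld = 0.248/3.25 = 0.07631.
Total gain g = 0.54101.

0.541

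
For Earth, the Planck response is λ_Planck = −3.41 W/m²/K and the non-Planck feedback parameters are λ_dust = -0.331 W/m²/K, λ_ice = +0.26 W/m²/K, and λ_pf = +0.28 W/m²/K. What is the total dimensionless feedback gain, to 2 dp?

Convert to gains: g_dust = -0.331/3.41 = -0.09707; g_ice = 0.26/3.41 = 0.07625; g_pf = 0.28/3.41 = 0.08211.
Total gain g = 0.06129.

0.06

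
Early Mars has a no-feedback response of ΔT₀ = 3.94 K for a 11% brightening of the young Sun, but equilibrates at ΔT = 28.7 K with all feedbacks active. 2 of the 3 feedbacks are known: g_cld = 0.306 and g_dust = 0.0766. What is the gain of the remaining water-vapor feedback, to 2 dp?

Amplification A = ΔT/ΔT₀ = 28.7/3.94 = 7.284.
Total gain g = 1 − 1/A = 1 − 1/7.284 = 0.8627.
Known gains sum to 0.306 + 0.0766 = 0.3826.
g_wv = 0.8627 − 0.3826 = 0.48.

0.48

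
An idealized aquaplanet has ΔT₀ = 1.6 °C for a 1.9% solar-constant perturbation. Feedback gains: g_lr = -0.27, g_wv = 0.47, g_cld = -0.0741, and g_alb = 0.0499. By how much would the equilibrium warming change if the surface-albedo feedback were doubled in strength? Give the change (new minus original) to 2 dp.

0.13 °C

Original: g = 0.1758, ΔT = 1.6/(1−0.1758) = 1.9413 °C.
With doubled surface-albedo: g' = 0.2257, ΔT' = 1.6/(1−0.2257) = 2.0664 °C.
Change = 2.0664 − 1.9413 = 0.13 °C.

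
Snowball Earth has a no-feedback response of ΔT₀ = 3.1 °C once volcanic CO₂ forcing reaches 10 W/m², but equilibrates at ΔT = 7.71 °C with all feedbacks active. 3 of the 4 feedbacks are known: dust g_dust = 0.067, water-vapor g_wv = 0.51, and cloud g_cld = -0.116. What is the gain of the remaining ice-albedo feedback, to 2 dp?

0.14

Amplification A = ΔT/ΔT₀ = 7.71/3.1 = 2.487.
Total gain g = 1 − 1/A = 1 − 1/2.487 = 0.5979.
Known gains sum to 0.067 + 0.51 − 0.116 = 0.461.
g_ice = 0.5979 − 0.461 = 0.14.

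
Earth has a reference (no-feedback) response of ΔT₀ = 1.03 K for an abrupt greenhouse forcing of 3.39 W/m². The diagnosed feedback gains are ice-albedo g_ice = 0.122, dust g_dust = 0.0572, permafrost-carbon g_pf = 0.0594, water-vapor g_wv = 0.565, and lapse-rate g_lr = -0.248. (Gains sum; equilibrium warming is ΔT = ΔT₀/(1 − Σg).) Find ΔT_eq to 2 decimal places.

Total gain g = 0.122 + 0.0572 + 0.0594 + 0.565 − 0.248 = 0.5556.
Amplification A = 1/(1 − 0.5556) = 2.25.
ΔT = 1.03 × 2.25 = 2.32 K.

2.32 K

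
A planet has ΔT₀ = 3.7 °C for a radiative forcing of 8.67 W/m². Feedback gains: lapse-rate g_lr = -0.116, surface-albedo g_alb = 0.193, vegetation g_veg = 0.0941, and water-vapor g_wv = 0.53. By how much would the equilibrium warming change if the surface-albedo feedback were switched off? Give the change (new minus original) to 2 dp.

Original: g = 0.7011, ΔT = 3.7/(1−0.7011) = 12.3787 °C.
Without surface-albedo: g' = 0.5081, ΔT' = 3.7/(1−0.5081) = 7.5219 °C.
Change = 7.5219 − 12.3787 = -4.86 °C.

-4.86 °C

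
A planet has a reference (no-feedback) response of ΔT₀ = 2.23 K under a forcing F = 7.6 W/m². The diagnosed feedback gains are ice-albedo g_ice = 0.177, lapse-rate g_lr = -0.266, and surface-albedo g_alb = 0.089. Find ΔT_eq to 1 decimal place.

2.2 K

Total gain g = 0.177 − 0.266 + 0.089 = 0.
Amplification A = 1/(1 + 0) = 1.
ΔT = 2.23 × 1 = 2.2 K.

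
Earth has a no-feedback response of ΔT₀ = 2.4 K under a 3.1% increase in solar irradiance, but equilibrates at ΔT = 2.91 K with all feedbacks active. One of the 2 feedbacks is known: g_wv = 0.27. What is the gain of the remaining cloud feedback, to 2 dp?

-0.09

Amplification A = ΔT/ΔT₀ = 2.91/2.4 = 1.213.
Total gain g = 1 − 1/A = 1 − 1/1.213 = 0.1756.
The known gain is 0.27.
g_cld = 0.1756 − 0.27 = -0.09.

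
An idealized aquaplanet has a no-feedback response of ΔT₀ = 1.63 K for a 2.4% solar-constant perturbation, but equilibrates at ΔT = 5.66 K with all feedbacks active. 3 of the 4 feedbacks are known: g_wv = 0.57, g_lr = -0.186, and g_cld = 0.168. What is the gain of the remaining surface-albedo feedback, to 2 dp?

Amplification A = ΔT/ΔT₀ = 5.66/1.63 = 3.472.
Total gain g = 1 − 1/A = 1 − 1/3.472 = 0.712.
Known gains sum to 0.57 − 0.186 + 0.168 = 0.552.
g_alb = 0.712 − 0.552 = 0.16.

0.16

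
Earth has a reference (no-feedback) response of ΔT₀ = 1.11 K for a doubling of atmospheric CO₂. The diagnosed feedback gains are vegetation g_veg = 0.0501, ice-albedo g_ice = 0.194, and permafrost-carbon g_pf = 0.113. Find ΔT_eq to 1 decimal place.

Total gain g = 0.0501 + 0.194 + 0.113 = 0.3571.
Amplification A = 1/(1 − 0.3571) = 1.555.
ΔT = 1.11 × 1.555 = 1.7 K.

1.7 K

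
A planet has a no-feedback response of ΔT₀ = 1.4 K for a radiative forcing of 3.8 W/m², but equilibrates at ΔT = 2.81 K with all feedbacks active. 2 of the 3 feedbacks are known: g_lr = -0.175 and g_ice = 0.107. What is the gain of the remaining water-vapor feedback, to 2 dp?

0.57

Amplification A = ΔT/ΔT₀ = 2.81/1.4 = 2.007.
Total gain g = 1 − 1/A = 1 − 1/2.007 = 0.5017.
Known gains sum to -0.175 + 0.107 = -0.068.
g_wv = 0.5017 + 0.068 = 0.57.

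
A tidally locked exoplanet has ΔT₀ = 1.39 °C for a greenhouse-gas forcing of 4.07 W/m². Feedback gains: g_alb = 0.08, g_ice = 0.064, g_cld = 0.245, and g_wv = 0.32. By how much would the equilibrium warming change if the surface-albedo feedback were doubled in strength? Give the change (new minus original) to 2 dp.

1.81 °C

Original: g = 0.709, ΔT = 1.39/(1−0.709) = 4.7766 °C.
With doubled surface-albedo: g' = 0.789, ΔT' = 1.39/(1−0.789) = 6.5877 °C.
Change = 6.5877 − 4.7766 = 1.81 °C.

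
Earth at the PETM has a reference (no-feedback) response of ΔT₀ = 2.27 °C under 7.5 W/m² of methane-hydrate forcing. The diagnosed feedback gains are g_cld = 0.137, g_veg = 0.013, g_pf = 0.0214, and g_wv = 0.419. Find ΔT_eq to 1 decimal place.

Total gain g = 0.137 + 0.013 + 0.0214 + 0.419 = 0.5904.
Amplification A = 1/(1 − 0.5904) = 2.441.
ΔT = 2.27 × 2.441 = 5.5 °C.

5.5 °C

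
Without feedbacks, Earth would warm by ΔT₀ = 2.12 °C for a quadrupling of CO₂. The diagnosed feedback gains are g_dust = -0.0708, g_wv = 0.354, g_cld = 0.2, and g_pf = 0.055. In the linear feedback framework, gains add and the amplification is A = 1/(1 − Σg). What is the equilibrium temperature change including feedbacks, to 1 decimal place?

Total gain g = -0.0708 + 0.354 + 0.2 + 0.055 = 0.5382.
Amplification A = 1/(1 − 0.5382) = 2.165.
ΔT = 2.12 × 2.165 = 4.6 °C.

4.6 °C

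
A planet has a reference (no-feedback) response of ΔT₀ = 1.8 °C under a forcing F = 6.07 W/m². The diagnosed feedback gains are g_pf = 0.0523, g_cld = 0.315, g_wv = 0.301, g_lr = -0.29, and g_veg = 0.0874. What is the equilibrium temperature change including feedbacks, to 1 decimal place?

Total gain g = 0.0523 + 0.315 + 0.301 − 0.29 + 0.0874 = 0.4657.
Amplification A = 1/(1 − 0.4657) = 1.872.
ΔT = 1.8 × 1.872 = 3.4 °C.

3.4 °C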